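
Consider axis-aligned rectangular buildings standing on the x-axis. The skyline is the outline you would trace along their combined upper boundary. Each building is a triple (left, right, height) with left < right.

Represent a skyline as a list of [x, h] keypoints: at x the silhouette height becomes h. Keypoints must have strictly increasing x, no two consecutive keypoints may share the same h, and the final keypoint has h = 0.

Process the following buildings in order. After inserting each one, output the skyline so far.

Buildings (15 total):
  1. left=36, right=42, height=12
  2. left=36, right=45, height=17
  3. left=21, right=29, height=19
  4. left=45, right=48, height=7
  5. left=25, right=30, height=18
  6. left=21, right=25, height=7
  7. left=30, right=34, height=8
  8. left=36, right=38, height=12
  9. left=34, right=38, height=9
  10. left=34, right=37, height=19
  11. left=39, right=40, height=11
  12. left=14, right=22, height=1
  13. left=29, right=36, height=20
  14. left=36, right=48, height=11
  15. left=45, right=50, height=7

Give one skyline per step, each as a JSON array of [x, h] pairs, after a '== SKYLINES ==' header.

== SKYLINES ==
[[36,12],[42,0]]
[[36,17],[45,0]]
[[21,19],[29,0],[36,17],[45,0]]
[[21,19],[29,0],[36,17],[45,7],[48,0]]
[[21,19],[29,18],[30,0],[36,17],[45,7],[48,0]]
[[21,19],[29,18],[30,0],[36,17],[45,7],[48,0]]
[[21,19],[29,18],[30,8],[34,0],[36,17],[45,7],[48,0]]
[[21,19],[29,18],[30,8],[34,0],[36,17],[45,7],[48,0]]
[[21,19],[29,18],[30,8],[34,9],[36,17],[45,7],[48,0]]
[[21,19],[29,18],[30,8],[34,19],[37,17],[45,7],[48,0]]
[[21,19],[29,18],[30,8],[34,19],[37,17],[45,7],[48,0]]
[[14,1],[21,19],[29,18],[30,8],[34,19],[37,17],[45,7],[48,0]]
[[14,1],[21,19],[29,20],[36,19],[37,17],[45,7],[48,0]]
[[14,1],[21,19],[29,20],[36,19],[37,17],[45,11],[48,0]]
[[14,1],[21,19],[29,20],[36,19],[37,17],[45,11],[48,7],[50,0]]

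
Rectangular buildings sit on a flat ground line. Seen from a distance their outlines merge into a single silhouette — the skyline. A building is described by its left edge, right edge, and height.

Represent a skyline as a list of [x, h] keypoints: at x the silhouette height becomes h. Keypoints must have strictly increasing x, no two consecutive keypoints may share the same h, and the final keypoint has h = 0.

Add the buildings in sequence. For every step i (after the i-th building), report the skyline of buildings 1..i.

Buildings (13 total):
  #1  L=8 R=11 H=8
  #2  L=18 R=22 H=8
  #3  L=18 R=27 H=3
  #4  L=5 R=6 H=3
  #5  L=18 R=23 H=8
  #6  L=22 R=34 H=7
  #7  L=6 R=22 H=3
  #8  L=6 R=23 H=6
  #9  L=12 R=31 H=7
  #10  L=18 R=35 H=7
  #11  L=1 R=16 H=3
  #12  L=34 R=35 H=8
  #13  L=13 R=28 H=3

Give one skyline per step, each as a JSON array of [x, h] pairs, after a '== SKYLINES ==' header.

== SKYLINES ==
[[8,8],[11,0]]
[[8,8],[11,0],[18,8],[22,0]]
[[8,8],[11,0],[18,8],[22,3],[27,0]]
[[5,3],[6,0],[8,8],[11,0],[18,8],[22,3],[27,0]]
[[5,3],[6,0],[8,8],[11,0],[18,8],[23,3],[27,0]]
[[5,3],[6,0],[8,8],[11,0],[18,8],[23,7],[34,0]]
[[5,3],[8,8],[11,3],[18,8],[23,7],[34,0]]
[[5,3],[6,6],[8,8],[11,6],[18,8],[23,7],[34,0]]
[[5,3],[6,6],[8,8],[11,6],[12,7],[18,8],[23,7],[34,0]]
[[5,3],[6,6],[8,8],[11,6],[12,7],[18,8],[23,7],[35,0]]
[[1,3],[6,6],[8,8],[11,6],[12,7],[18,8],[23,7],[35,0]]
[[1,3],[6,6],[8,8],[11,6],[12,7],[18,8],[23,7],[34,8],[35,0]]
[[1,3],[6,6],[8,8],[11,6],[12,7],[18,8],[23,7],[34,8],[35,0]]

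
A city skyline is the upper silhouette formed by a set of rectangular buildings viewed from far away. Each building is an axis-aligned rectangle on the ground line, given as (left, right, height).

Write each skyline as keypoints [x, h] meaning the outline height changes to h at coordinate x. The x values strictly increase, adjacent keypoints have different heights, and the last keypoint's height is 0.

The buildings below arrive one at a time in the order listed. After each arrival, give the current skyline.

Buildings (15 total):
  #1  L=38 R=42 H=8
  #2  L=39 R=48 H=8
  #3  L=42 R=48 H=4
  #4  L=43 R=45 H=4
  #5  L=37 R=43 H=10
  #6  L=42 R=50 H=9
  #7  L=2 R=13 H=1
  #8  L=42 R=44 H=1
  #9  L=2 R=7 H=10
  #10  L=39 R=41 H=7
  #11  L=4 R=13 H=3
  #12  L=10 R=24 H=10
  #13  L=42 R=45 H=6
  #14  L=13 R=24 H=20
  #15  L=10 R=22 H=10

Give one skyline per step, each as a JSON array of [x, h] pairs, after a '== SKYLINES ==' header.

== SKYLINES ==
[[38,8],[42,0]]
[[38,8],[48,0]]
[[38,8],[48,0]]
[[38,8],[48,0]]
[[37,10],[43,8],[48,0]]
[[37,10],[43,9],[50,0]]
[[2,1],[13,0],[37,10],[43,9],[50,0]]
[[2,1],[13,0],[37,10],[43,9],[50,0]]
[[2,10],[7,1],[13,0],[37,10],[43,9],[50,0]]
[[2,10],[7,1],[13,0],[37,10],[43,9],[50,0]]
[[2,10],[7,3],[13,0],[37,10],[43,9],[50,0]]
[[2,10],[7,3],[10,10],[24,0],[37,10],[43,9],[50,0]]
[[2,10],[7,3],[10,10],[24,0],[37,10],[43,9],[50,0]]
[[2,10],[7,3],[10,10],[13,20],[24,0],[37,10],[43,9],[50,0]]
[[2,10],[7,3],[10,10],[13,20],[24,0],[37,10],[43,9],[50,0]]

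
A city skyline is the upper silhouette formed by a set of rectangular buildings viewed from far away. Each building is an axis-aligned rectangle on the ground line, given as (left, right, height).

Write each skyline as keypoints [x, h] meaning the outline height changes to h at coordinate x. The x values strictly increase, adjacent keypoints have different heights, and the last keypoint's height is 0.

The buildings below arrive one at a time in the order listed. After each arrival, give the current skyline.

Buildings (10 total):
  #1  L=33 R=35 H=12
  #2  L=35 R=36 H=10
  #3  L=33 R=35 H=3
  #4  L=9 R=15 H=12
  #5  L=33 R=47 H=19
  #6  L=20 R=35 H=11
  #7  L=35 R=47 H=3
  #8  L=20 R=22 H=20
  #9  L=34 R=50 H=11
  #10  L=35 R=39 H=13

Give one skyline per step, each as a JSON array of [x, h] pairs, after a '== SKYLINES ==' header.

== SKYLINES ==
[[33,12],[35,0]]
[[33,12],[35,10],[36,0]]
[[33,12],[35,10],[36,0]]
[[9,12],[15,0],[33,12],[35,10],[36,0]]
[[9,12],[15,0],[33,19],[47,0]]
[[9,12],[15,0],[20,11],[33,19],[47,0]]
[[9,12],[15,0],[20,11],[33,19],[47,0]]
[[9,12],[15,0],[20,20],[22,11],[33,19],[47,0]]
[[9,12],[15,0],[20,20],[22,11],[33,19],[47,11],[50,0]]
[[9,12],[15,0],[20,20],[22,11],[33,19],[47,11],[50,0]]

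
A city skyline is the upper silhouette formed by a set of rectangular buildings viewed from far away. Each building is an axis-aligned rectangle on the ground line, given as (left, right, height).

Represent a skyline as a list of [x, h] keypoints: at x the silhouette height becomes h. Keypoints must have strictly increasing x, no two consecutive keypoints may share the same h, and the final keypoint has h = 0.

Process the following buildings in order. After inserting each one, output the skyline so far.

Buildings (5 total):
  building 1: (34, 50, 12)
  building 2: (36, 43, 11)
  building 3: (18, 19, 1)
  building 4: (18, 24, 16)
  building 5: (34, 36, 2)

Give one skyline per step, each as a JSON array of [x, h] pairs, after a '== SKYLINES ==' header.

== SKYLINES ==
[[34,12],[50,0]]
[[34,12],[50,0]]
[[18,1],[19,0],[34,12],[50,0]]
[[18,16],[24,0],[34,12],[50,0]]
[[18,16],[24,0],[34,12],[50,0]]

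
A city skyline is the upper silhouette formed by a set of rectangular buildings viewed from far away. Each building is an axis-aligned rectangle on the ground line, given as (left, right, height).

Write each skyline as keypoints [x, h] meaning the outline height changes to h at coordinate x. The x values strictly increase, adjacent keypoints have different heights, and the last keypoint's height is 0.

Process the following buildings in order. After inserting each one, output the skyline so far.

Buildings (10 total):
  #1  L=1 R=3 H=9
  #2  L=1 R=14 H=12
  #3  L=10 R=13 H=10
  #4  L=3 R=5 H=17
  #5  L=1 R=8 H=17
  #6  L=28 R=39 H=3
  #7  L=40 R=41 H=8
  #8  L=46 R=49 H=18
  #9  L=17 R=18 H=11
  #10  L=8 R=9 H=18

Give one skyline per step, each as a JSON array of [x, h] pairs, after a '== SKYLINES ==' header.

== SKYLINES ==
[[1,9],[3,0]]
[[1,12],[14,0]]
[[1,12],[14,0]]
[[1,12],[3,17],[5,12],[14,0]]
[[1,17],[8,12],[14,0]]
[[1,17],[8,12],[14,0],[28,3],[39,0]]
[[1,17],[8,12],[14,0],[28,3],[39,0],[40,8],[41,0]]
[[1,17],[8,12],[14,0],[28,3],[39,0],[40,8],[41,0],[46,18],[49,0]]
[[1,17],[8,12],[14,0],[17,11],[18,0],[28,3],[39,0],[40,8],[41,0],[46,18],[49,0]]
[[1,17],[8,18],[9,12],[14,0],[17,11],[18,0],[28,3],[39,0],[40,8],[41,0],[46,18],[49,0]]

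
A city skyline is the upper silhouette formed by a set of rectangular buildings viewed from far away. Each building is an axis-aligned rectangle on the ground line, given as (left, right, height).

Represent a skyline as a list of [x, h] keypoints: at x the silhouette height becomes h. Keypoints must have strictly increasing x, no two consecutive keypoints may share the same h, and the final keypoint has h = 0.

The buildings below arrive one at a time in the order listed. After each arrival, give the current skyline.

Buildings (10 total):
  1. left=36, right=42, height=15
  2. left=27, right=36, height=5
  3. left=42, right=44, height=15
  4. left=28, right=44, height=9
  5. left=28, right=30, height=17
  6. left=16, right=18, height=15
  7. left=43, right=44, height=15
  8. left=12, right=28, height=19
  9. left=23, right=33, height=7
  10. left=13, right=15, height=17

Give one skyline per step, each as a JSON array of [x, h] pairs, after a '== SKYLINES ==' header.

== SKYLINES ==
[[36,15],[42,0]]
[[27,5],[36,15],[42,0]]
[[27,5],[36,15],[44,0]]
[[27,5],[28,9],[36,15],[44,0]]
[[27,5],[28,17],[30,9],[36,15],[44,0]]
[[16,15],[18,0],[27,5],[28,17],[30,9],[36,15],[44,0]]
[[16,15],[18,0],[27,5],[28,17],[30,9],[36,15],[44,0]]
[[12,19],[28,17],[30,9],[36,15],[44,0]]
[[12,19],[28,17],[30,9],[36,15],[44,0]]
[[12,19],[28,17],[30,9],[36,15],[44,0]]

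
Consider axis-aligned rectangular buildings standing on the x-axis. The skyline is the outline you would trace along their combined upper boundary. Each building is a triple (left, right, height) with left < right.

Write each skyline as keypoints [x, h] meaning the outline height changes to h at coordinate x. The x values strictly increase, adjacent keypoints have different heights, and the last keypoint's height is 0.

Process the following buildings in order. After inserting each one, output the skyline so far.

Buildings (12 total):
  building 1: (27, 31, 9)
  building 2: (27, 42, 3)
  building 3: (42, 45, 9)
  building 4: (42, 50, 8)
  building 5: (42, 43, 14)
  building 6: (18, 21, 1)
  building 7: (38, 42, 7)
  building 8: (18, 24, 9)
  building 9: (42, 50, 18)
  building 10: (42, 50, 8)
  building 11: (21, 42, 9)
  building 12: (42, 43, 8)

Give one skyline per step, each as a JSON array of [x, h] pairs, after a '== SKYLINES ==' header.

== SKYLINES ==
[[27,9],[31,0]]
[[27,9],[31,3],[42,0]]
[[27,9],[31,3],[42,9],[45,0]]
[[27,9],[31,3],[42,9],[45,8],[50,0]]
[[27,9],[31,3],[42,14],[43,9],[45,8],[50,0]]
[[18,1],[21,0],[27,9],[31,3],[42,14],[43,9],[45,8],[50,0]]
[[18,1],[21,0],[27,9],[31,3],[38,7],[42,14],[43,9],[45,8],[50,0]]
[[18,9],[24,0],[27,9],[31,3],[38,7],[42,14],[43,9],[45,8],[50,0]]
[[18,9],[24,0],[27,9],[31,3],[38,7],[42,18],[50,0]]
[[18,9],[24,0],[27,9],[31,3],[38,7],[42,18],[50,0]]
[[18,9],[42,18],[50,0]]
[[18,9],[42,18],[50,0]]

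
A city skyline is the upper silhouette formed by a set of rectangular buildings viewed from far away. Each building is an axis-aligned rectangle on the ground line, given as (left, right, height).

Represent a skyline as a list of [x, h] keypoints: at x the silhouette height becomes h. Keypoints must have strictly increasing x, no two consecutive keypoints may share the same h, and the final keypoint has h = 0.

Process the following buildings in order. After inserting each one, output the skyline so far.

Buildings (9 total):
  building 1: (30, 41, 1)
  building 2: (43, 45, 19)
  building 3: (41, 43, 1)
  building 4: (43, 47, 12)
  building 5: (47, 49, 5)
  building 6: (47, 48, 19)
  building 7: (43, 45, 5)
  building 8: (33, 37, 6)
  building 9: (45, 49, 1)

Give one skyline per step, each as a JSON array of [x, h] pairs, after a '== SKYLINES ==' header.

== SKYLINES ==
[[30,1],[41,0]]
[[30,1],[41,0],[43,19],[45,0]]
[[30,1],[43,19],[45,0]]
[[30,1],[43,19],[45,12],[47,0]]
[[30,1],[43,19],[45,12],[47,5],[49,0]]
[[30,1],[43,19],[45,12],[47,19],[48,5],[49,0]]
[[30,1],[43,19],[45,12],[47,19],[48,5],[49,0]]
[[30,1],[33,6],[37,1],[43,19],[45,12],[47,19],[48,5],[49,0]]
[[30,1],[33,6],[37,1],[43,19],[45,12],[47,19],[48,5],[49,0]]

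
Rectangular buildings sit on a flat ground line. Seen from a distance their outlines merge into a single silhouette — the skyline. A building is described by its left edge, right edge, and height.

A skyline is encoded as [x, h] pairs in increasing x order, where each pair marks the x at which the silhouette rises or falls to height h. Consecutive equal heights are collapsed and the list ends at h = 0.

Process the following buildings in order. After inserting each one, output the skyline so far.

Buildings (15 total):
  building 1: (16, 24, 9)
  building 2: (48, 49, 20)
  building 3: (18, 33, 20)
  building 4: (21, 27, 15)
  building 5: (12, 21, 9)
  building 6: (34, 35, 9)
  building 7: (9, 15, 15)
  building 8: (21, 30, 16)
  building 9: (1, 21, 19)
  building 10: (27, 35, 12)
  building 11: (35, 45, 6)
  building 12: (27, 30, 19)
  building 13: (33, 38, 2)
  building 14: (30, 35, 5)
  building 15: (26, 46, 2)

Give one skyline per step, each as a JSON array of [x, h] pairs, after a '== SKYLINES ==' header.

== SKYLINES ==
[[16,9],[24,0]]
[[16,9],[24,0],[48,20],[49,0]]
[[16,9],[18,20],[33,0],[48,20],[49,0]]
[[16,9],[18,20],[33,0],[48,20],[49,0]]
[[12,9],[18,20],[33,0],[48,20],[49,0]]
[[12,9],[18,20],[33,0],[34,9],[35,0],[48,20],[49,0]]
[[9,15],[15,9],[18,20],[33,0],[34,9],[35,0],[48,20],[49,0]]
[[9,15],[15,9],[18,20],[33,0],[34,9],[35,0],[48,20],[49,0]]
[[1,19],[18,20],[33,0],[34,9],[35,0],[48,20],[49,0]]
[[1,19],[18,20],[33,12],[35,0],[48,20],[49,0]]
[[1,19],[18,20],[33,12],[35,6],[45,0],[48,20],[49,0]]
[[1,19],[18,20],[33,12],[35,6],[45,0],[48,20],[49,0]]
[[1,19],[18,20],[33,12],[35,6],[45,0],[48,20],[49,0]]
[[1,19],[18,20],[33,12],[35,6],[45,0],[48,20],[49,0]]
[[1,19],[18,20],[33,12],[35,6],[45,2],[46,0],[48,20],[49,0]]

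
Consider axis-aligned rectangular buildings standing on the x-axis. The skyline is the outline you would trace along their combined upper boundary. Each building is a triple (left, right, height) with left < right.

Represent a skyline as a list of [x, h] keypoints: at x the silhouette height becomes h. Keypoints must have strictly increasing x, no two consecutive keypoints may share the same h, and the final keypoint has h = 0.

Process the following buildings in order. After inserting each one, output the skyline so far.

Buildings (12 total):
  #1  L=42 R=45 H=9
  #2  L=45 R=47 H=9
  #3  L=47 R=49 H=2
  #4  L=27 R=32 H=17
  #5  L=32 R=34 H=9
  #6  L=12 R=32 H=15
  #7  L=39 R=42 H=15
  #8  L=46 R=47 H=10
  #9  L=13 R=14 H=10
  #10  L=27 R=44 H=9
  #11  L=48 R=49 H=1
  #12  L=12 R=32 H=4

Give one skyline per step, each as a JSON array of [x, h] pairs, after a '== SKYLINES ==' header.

== SKYLINES ==
[[42,9],[45,0]]
[[42,9],[47,0]]
[[42,9],[47,2],[49,0]]
[[27,17],[32,0],[42,9],[47,2],[49,0]]
[[27,17],[32,9],[34,0],[42,9],[47,2],[49,0]]
[[12,15],[27,17],[32,9],[34,0],[42,9],[47,2],[49,0]]
[[12,15],[27,17],[32,9],[34,0],[39,15],[42,9],[47,2],[49,0]]
[[12,15],[27,17],[32,9],[34,0],[39,15],[42,9],[46,10],[47,2],[49,0]]
[[12,15],[27,17],[32,9],[34,0],[39,15],[42,9],[46,10],[47,2],[49,0]]
[[12,15],[27,17],[32,9],[39,15],[42,9],[46,10],[47,2],[49,0]]
[[12,15],[27,17],[32,9],[39,15],[42,9],[46,10],[47,2],[49,0]]
[[12,15],[27,17],[32,9],[39,15],[42,9],[46,10],[47,2],[49,0]]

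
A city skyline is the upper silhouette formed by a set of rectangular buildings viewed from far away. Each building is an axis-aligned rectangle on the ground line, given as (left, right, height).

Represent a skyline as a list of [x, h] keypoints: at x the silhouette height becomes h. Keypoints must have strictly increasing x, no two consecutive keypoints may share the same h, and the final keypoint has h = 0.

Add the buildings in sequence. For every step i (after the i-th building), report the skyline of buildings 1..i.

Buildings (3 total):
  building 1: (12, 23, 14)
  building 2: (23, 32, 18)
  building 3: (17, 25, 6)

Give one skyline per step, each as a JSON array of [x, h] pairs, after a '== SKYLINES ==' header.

== SKYLINES ==
[[12,14],[23,0]]
[[12,14],[23,18],[32,0]]
[[12,14],[23,18],[32,0]]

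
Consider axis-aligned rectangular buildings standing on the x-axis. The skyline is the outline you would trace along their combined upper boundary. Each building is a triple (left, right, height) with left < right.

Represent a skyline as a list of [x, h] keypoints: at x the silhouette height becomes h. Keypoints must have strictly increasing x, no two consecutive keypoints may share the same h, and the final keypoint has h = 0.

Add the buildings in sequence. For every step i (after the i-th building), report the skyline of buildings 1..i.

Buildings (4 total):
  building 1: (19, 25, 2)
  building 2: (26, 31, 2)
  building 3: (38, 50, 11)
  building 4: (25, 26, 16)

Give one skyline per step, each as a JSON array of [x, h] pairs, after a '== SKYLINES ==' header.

== SKYLINES ==
[[19,2],[25,0]]
[[19,2],[25,0],[26,2],[31,0]]
[[19,2],[25,0],[26,2],[31,0],[38,11],[50,0]]
[[19,2],[25,16],[26,2],[31,0],[38,11],[50,0]]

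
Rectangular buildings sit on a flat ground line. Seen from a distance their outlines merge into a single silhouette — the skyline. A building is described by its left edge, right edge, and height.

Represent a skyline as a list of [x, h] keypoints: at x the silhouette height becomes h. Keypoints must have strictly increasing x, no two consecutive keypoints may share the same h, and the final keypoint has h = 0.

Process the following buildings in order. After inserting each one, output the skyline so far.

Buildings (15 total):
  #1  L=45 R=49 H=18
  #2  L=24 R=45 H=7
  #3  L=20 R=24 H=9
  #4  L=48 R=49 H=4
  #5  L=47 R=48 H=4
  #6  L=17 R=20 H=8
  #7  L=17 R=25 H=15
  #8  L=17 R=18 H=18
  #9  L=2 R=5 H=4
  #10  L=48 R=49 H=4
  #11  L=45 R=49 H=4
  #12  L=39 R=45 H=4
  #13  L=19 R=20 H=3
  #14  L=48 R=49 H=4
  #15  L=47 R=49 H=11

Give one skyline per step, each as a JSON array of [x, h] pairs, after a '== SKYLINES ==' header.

== SKYLINES ==
[[45,18],[49,0]]
[[24,7],[45,18],[49,0]]
[[20,9],[24,7],[45,18],[49,0]]
[[20,9],[24,7],[45,18],[49,0]]
[[20,9],[24,7],[45,18],[49,0]]
[[17,8],[20,9],[24,7],[45,18],[49,0]]
[[17,15],[25,7],[45,18],[49,0]]
[[17,18],[18,15],[25,7],[45,18],[49,0]]
[[2,4],[5,0],[17,18],[18,15],[25,7],[45,18],[49,0]]
[[2,4],[5,0],[17,18],[18,15],[25,7],[45,18],[49,0]]
[[2,4],[5,0],[17,18],[18,15],[25,7],[45,18],[49,0]]
[[2,4],[5,0],[17,18],[18,15],[25,7],[45,18],[49,0]]
[[2,4],[5,0],[17,18],[18,15],[25,7],[45,18],[49,0]]
[[2,4],[5,0],[17,18],[18,15],[25,7],[45,18],[49,0]]
[[2,4],[5,0],[17,18],[18,15],[25,7],[45,18],[49,0]]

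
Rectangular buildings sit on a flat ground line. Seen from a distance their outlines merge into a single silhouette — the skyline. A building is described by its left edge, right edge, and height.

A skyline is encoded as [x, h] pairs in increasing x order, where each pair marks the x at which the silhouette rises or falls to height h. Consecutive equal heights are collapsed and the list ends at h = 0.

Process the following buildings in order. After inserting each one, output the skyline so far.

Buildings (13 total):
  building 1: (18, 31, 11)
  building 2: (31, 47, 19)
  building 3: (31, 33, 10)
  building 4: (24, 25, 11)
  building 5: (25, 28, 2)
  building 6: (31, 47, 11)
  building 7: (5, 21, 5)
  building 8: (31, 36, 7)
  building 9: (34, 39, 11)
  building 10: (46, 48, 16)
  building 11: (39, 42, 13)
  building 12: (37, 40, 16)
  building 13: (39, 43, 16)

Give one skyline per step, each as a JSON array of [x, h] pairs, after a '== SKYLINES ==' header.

== SKYLINES ==
[[18,11],[31,0]]
[[18,11],[31,19],[47,0]]
[[18,11],[31,19],[47,0]]
[[18,11],[31,19],[47,0]]
[[18,11],[31,19],[47,0]]
[[18,11],[31,19],[47,0]]
[[5,5],[18,11],[31,19],[47,0]]
[[5,5],[18,11],[31,19],[47,0]]
[[5,5],[18,11],[31,19],[47,0]]
[[5,5],[18,11],[31,19],[47,16],[48,0]]
[[5,5],[18,11],[31,19],[47,16],[48,0]]
[[5,5],[18,11],[31,19],[47,16],[48,0]]
[[5,5],[18,11],[31,19],[47,16],[48,0]]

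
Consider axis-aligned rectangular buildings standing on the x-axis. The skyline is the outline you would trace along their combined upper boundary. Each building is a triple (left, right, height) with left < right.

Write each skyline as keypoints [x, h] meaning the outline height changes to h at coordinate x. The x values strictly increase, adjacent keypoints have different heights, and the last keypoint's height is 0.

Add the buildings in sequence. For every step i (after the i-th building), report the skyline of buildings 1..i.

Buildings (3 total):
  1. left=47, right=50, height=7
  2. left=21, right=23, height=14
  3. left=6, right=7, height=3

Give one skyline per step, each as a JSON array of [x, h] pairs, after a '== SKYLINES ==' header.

== SKYLINES ==
[[47,7],[50,0]]
[[21,14],[23,0],[47,7],[50,0]]
[[6,3],[7,0],[21,14],[23,0],[47,7],[50,0]]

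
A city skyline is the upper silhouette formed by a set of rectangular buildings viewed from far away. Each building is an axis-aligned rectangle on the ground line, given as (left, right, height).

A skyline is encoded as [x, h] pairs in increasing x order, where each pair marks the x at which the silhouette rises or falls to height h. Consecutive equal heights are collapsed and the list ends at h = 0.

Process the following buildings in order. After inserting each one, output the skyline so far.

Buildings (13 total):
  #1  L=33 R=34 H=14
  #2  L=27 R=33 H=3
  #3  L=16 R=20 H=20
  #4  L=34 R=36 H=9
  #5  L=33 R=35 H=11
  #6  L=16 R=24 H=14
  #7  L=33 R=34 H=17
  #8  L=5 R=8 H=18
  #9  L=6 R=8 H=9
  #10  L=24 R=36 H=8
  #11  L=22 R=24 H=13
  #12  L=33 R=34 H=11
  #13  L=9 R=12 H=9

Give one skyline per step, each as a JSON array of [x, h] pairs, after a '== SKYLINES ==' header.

== SKYLINES ==
[[33,14],[34,0]]
[[27,3],[33,14],[34,0]]
[[16,20],[20,0],[27,3],[33,14],[34,0]]
[[16,20],[20,0],[27,3],[33,14],[34,9],[36,0]]
[[16,20],[20,0],[27,3],[33,14],[34,11],[35,9],[36,0]]
[[16,20],[20,14],[24,0],[27,3],[33,14],[34,11],[35,9],[36,0]]
[[16,20],[20,14],[24,0],[27,3],[33,17],[34,11],[35,9],[36,0]]
[[5,18],[8,0],[16,20],[20,14],[24,0],[27,3],[33,17],[34,11],[35,9],[36,0]]
[[5,18],[8,0],[16,20],[20,14],[24,0],[27,3],[33,17],[34,11],[35,9],[36,0]]
[[5,18],[8,0],[16,20],[20,14],[24,8],[33,17],[34,11],[35,9],[36,0]]
[[5,18],[8,0],[16,20],[20,14],[24,8],[33,17],[34,11],[35,9],[36,0]]
[[5,18],[8,0],[16,20],[20,14],[24,8],[33,17],[34,11],[35,9],[36,0]]
[[5,18],[8,0],[9,9],[12,0],[16,20],[20,14],[24,8],[33,17],[34,11],[35,9],[36,0]]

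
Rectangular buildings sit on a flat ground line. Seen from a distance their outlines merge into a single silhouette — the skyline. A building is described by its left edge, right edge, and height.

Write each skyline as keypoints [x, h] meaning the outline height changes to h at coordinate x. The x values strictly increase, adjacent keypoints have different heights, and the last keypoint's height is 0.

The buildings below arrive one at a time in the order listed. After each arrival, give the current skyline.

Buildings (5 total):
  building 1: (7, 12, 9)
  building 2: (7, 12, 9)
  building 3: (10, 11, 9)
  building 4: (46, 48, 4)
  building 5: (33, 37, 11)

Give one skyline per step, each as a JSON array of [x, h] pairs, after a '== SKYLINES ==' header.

== SKYLINES ==
[[7,9],[12,0]]
[[7,9],[12,0]]
[[7,9],[12,0]]
[[7,9],[12,0],[46,4],[48,0]]
[[7,9],[12,0],[33,11],[37,0],[46,4],[48,0]]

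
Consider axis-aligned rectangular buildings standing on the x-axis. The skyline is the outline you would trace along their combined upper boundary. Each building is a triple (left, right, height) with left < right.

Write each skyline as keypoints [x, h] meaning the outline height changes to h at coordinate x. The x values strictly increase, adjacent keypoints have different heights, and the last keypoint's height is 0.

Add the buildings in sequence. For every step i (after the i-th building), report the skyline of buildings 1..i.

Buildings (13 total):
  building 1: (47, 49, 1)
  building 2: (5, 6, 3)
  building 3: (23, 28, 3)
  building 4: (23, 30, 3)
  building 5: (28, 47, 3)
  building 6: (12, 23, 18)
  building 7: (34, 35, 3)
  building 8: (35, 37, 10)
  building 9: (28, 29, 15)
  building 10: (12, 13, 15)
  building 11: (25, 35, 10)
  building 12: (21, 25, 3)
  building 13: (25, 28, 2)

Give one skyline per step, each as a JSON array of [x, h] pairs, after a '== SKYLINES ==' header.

== SKYLINES ==
[[47,1],[49,0]]
[[5,3],[6,0],[47,1],[49,0]]
[[5,3],[6,0],[23,3],[28,0],[47,1],[49,0]]
[[5,3],[6,0],[23,3],[30,0],[47,1],[49,0]]
[[5,3],[6,0],[23,3],[47,1],[49,0]]
[[5,3],[6,0],[12,18],[23,3],[47,1],[49,0]]
[[5,3],[6,0],[12,18],[23,3],[47,1],[49,0]]
[[5,3],[6,0],[12,18],[23,3],[35,10],[37,3],[47,1],[49,0]]
[[5,3],[6,0],[12,18],[23,3],[28,15],[29,3],[35,10],[37,3],[47,1],[49,0]]
[[5,3],[6,0],[12,18],[23,3],[28,15],[29,3],[35,10],[37,3],[47,1],[49,0]]
[[5,3],[6,0],[12,18],[23,3],[25,10],[28,15],[29,10],[37,3],[47,1],[49,0]]
[[5,3],[6,0],[12,18],[23,3],[25,10],[28,15],[29,10],[37,3],[47,1],[49,0]]
[[5,3],[6,0],[12,18],[23,3],[25,10],[28,15],[29,10],[37,3],[47,1],[49,0]]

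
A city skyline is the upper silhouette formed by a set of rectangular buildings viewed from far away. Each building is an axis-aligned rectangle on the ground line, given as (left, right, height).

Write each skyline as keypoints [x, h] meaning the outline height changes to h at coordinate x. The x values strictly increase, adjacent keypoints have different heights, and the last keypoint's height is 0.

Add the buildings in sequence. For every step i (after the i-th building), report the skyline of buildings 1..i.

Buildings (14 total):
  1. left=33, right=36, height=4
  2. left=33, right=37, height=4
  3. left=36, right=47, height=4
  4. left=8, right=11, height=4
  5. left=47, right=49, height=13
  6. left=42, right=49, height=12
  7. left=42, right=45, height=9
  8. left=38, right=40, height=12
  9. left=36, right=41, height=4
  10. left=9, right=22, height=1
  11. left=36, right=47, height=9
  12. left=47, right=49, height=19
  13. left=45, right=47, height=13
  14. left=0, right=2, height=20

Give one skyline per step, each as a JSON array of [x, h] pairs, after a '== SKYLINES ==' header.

== SKYLINES ==
[[33,4],[36,0]]
[[33,4],[37,0]]
[[33,4],[47,0]]
[[8,4],[11,0],[33,4],[47,0]]
[[8,4],[11,0],[33,4],[47,13],[49,0]]
[[8,4],[11,0],[33,4],[42,12],[47,13],[49,0]]
[[8,4],[11,0],[33,4],[42,12],[47,13],[49,0]]
[[8,4],[11,0],[33,4],[38,12],[40,4],[42,12],[47,13],[49,0]]
[[8,4],[11,0],[33,4],[38,12],[40,4],[42,12],[47,13],[49,0]]
[[8,4],[11,1],[22,0],[33,4],[38,12],[40,4],[42,12],[47,13],[49,0]]
[[8,4],[11,1],[22,0],[33,4],[36,9],[38,12],[40,9],[42,12],[47,13],[49,0]]
[[8,4],[11,1],[22,0],[33,4],[36,9],[38,12],[40,9],[42,12],[47,19],[49,0]]
[[8,4],[11,1],[22,0],[33,4],[36,9],[38,12],[40,9],[42,12],[45,13],[47,19],[49,0]]
[[0,20],[2,0],[8,4],[11,1],[22,0],[33,4],[36,9],[38,12],[40,9],[42,12],[45,13],[47,19],[49,0]]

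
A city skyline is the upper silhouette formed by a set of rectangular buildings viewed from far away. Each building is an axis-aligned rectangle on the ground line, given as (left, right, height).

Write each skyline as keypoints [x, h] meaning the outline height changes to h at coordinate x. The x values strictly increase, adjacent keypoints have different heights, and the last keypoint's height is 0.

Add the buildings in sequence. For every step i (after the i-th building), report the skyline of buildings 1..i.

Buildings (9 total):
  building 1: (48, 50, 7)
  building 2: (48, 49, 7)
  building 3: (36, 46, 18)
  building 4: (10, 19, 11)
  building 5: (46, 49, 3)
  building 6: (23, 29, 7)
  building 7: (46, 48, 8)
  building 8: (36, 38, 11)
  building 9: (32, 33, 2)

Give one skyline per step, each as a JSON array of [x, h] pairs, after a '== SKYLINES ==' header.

== SKYLINES ==
[[48,7],[50,0]]
[[48,7],[50,0]]
[[36,18],[46,0],[48,7],[50,0]]
[[10,11],[19,0],[36,18],[46,0],[48,7],[50,0]]
[[10,11],[19,0],[36,18],[46,3],[48,7],[50,0]]
[[10,11],[19,0],[23,7],[29,0],[36,18],[46,3],[48,7],[50,0]]
[[10,11],[19,0],[23,7],[29,0],[36,18],[46,8],[48,7],[50,0]]
[[10,11],[19,0],[23,7],[29,0],[36,18],[46,8],[48,7],[50,0]]
[[10,11],[19,0],[23,7],[29,0],[32,2],[33,0],[36,18],[46,8],[48,7],[50,0]]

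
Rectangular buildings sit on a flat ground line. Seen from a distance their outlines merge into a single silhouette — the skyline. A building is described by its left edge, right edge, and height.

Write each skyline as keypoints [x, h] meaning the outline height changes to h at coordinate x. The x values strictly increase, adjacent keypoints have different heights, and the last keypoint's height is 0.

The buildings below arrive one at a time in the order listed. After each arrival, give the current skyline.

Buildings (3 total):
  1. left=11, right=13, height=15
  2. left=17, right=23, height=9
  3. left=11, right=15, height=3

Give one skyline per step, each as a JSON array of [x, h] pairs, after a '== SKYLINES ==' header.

== SKYLINES ==
[[11,15],[13,0]]
[[11,15],[13,0],[17,9],[23,0]]
[[11,15],[13,3],[15,0],[17,9],[23,0]]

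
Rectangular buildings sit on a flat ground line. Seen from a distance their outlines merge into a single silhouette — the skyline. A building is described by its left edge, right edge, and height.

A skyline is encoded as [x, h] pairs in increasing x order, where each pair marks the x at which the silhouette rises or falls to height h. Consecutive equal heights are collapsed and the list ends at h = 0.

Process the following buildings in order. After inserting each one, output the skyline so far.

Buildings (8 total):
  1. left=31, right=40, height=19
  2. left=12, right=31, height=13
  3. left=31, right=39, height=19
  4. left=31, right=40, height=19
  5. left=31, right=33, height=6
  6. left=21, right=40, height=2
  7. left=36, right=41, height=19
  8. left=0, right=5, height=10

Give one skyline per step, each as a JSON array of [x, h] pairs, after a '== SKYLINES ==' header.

== SKYLINES ==
[[31,19],[40,0]]
[[12,13],[31,19],[40,0]]
[[12,13],[31,19],[40,0]]
[[12,13],[31,19],[40,0]]
[[12,13],[31,19],[40,0]]
[[12,13],[31,19],[40,0]]
[[12,13],[31,19],[41,0]]
[[0,10],[5,0],[12,13],[31,19],[41,0]]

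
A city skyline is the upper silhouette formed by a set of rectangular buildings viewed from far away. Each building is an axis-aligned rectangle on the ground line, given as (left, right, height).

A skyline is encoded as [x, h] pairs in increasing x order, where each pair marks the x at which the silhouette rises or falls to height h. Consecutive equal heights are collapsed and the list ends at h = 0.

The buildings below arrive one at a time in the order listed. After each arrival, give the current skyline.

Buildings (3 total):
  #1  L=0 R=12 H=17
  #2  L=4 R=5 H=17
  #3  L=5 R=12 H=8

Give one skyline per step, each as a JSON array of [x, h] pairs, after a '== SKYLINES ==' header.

== SKYLINES ==
[[0,17],[12,0]]
[[0,17],[12,0]]
[[0,17],[12,0]]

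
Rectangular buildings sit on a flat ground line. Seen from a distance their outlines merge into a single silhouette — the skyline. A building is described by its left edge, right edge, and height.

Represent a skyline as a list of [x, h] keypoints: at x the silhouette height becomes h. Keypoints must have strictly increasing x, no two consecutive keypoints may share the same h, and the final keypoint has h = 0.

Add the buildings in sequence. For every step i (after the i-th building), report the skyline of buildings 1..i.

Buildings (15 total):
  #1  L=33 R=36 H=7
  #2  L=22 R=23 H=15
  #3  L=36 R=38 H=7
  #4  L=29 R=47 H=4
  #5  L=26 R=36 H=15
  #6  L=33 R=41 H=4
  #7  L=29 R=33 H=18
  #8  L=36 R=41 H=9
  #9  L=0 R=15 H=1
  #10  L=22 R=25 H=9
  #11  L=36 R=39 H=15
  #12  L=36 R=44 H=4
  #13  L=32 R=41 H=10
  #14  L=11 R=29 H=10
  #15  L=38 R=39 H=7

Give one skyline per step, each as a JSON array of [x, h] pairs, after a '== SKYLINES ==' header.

== SKYLINES ==
[[33,7],[36,0]]
[[22,15],[23,0],[33,7],[36,0]]
[[22,15],[23,0],[33,7],[38,0]]
[[22,15],[23,0],[29,4],[33,7],[38,4],[47,0]]
[[22,15],[23,0],[26,15],[36,7],[38,4],[47,0]]
[[22,15],[23,0],[26,15],[36,7],[38,4],[47,0]]
[[22,15],[23,0],[26,15],[29,18],[33,15],[36,7],[38,4],[47,0]]
[[22,15],[23,0],[26,15],[29,18],[33,15],[36,9],[41,4],[47,0]]
[[0,1],[15,0],[22,15],[23,0],[26,15],[29,18],[33,15],[36,9],[41,4],[47,0]]
[[0,1],[15,0],[22,15],[23,9],[25,0],[26,15],[29,18],[33,15],[36,9],[41,4],[47,0]]
[[0,1],[15,0],[22,15],[23,9],[25,0],[26,15],[29,18],[33,15],[39,9],[41,4],[47,0]]
[[0,1],[15,0],[22,15],[23,9],[25,0],[26,15],[29,18],[33,15],[39,9],[41,4],[47,0]]
[[0,1],[15,0],[22,15],[23,9],[25,0],[26,15],[29,18],[33,15],[39,10],[41,4],[47,0]]
[[0,1],[11,10],[22,15],[23,10],[26,15],[29,18],[33,15],[39,10],[41,4],[47,0]]
[[0,1],[11,10],[22,15],[23,10],[26,15],[29,18],[33,15],[39,10],[41,4],[47,0]]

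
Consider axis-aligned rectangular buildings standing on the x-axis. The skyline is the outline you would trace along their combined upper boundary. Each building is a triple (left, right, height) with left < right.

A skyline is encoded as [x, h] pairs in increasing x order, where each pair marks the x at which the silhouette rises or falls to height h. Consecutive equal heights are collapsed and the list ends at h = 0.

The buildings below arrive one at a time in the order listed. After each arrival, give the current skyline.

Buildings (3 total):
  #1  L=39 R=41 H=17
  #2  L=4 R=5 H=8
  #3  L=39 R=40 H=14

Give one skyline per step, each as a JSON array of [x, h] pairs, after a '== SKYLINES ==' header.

== SKYLINES ==
[[39,17],[41,0]]
[[4,8],[5,0],[39,17],[41,0]]
[[4,8],[5,0],[39,17],[41,0]]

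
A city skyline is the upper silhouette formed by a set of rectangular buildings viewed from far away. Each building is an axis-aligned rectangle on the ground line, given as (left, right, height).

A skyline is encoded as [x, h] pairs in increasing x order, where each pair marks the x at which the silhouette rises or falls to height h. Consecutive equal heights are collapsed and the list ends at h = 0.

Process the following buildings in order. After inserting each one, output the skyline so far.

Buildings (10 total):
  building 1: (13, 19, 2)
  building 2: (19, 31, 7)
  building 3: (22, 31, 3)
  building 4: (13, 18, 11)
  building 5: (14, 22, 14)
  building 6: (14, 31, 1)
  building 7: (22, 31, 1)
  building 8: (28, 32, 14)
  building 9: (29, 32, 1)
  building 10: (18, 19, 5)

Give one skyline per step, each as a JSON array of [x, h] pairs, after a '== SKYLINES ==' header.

== SKYLINES ==
[[13,2],[19,0]]
[[13,2],[19,7],[31,0]]
[[13,2],[19,7],[31,0]]
[[13,11],[18,2],[19,7],[31,0]]
[[13,11],[14,14],[22,7],[31,0]]
[[13,11],[14,14],[22,7],[31,0]]
[[13,11],[14,14],[22,7],[31,0]]
[[13,11],[14,14],[22,7],[28,14],[32,0]]
[[13,11],[14,14],[22,7],[28,14],[32,0]]
[[13,11],[14,14],[22,7],[28,14],[32,0]]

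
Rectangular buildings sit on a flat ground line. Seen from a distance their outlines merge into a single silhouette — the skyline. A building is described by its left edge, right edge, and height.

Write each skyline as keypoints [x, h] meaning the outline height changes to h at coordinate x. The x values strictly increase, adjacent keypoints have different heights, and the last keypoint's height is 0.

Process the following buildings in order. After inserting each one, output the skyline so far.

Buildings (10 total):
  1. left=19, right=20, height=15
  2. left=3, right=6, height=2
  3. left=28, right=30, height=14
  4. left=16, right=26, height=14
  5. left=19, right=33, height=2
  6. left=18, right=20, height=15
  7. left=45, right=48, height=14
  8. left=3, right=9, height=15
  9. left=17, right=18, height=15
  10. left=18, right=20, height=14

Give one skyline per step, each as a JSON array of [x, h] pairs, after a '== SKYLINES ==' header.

== SKYLINES ==
[[19,15],[20,0]]
[[3,2],[6,0],[19,15],[20,0]]
[[3,2],[6,0],[19,15],[20,0],[28,14],[30,0]]
[[3,2],[6,0],[16,14],[19,15],[20,14],[26,0],[28,14],[30,0]]
[[3,2],[6,0],[16,14],[19,15],[20,14],[26,2],[28,14],[30,2],[33,0]]
[[3,2],[6,0],[16,14],[18,15],[20,14],[26,2],[28,14],[30,2],[33,0]]
[[3,2],[6,0],[16,14],[18,15],[20,14],[26,2],[28,14],[30,2],[33,0],[45,14],[48,0]]
[[3,15],[9,0],[16,14],[18,15],[20,14],[26,2],[28,14],[30,2],[33,0],[45,14],[48,0]]
[[3,15],[9,0],[16,14],[17,15],[20,14],[26,2],[28,14],[30,2],[33,0],[45,14],[48,0]]
[[3,15],[9,0],[16,14],[17,15],[20,14],[26,2],[28,14],[30,2],[33,0],[45,14],[48,0]]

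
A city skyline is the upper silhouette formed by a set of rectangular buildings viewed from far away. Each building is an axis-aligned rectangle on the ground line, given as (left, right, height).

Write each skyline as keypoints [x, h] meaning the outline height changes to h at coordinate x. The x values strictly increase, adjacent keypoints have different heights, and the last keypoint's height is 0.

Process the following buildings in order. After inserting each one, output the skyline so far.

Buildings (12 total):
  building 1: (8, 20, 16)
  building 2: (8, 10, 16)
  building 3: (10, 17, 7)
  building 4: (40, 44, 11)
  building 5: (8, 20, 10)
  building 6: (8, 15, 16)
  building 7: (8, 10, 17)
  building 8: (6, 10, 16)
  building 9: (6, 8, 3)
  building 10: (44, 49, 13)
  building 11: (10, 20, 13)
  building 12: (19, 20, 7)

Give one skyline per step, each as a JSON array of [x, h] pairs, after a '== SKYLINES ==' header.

== SKYLINES ==
[[8,16],[20,0]]
[[8,16],[20,0]]
[[8,16],[20,0]]
[[8,16],[20,0],[40,11],[44,0]]
[[8,16],[20,0],[40,11],[44,0]]
[[8,16],[20,0],[40,11],[44,0]]
[[8,17],[10,16],[20,0],[40,11],[44,0]]
[[6,16],[8,17],[10,16],[20,0],[40,11],[44,0]]
[[6,16],[8,17],[10,16],[20,0],[40,11],[44,0]]
[[6,16],[8,17],[10,16],[20,0],[40,11],[44,13],[49,0]]
[[6,16],[8,17],[10,16],[20,0],[40,11],[44,13],[49,0]]
[[6,16],[8,17],[10,16],[20,0],[40,11],[44,13],[49,0]]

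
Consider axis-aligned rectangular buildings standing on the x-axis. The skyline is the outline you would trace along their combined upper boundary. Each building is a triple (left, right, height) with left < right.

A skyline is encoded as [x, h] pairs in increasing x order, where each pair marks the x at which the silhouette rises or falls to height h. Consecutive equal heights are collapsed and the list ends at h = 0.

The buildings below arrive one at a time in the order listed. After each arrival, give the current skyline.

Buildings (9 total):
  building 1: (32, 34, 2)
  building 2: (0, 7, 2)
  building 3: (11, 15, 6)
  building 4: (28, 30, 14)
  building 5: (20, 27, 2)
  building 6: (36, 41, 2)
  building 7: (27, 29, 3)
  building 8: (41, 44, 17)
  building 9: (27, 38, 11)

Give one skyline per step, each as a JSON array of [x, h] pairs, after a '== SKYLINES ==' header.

== SKYLINES ==
[[32,2],[34,0]]
[[0,2],[7,0],[32,2],[34,0]]
[[0,2],[7,0],[11,6],[15,0],[32,2],[34,0]]
[[0,2],[7,0],[11,6],[15,0],[28,14],[30,0],[32,2],[34,0]]
[[0,2],[7,0],[11,6],[15,0],[20,2],[27,0],[28,14],[30,0],[32,2],[34,0]]
[[0,2],[7,0],[11,6],[15,0],[20,2],[27,0],[28,14],[30,0],[32,2],[34,0],[36,2],[41,0]]
[[0,2],[7,0],[11,6],[15,0],[20,2],[27,3],[28,14],[30,0],[32,2],[34,0],[36,2],[41,0]]
[[0,2],[7,0],[11,6],[15,0],[20,2],[27,3],[28,14],[30,0],[32,2],[34,0],[36,2],[41,17],[44,0]]
[[0,2],[7,0],[11,6],[15,0],[20,2],[27,11],[28,14],[30,11],[38,2],[41,17],[44,0]]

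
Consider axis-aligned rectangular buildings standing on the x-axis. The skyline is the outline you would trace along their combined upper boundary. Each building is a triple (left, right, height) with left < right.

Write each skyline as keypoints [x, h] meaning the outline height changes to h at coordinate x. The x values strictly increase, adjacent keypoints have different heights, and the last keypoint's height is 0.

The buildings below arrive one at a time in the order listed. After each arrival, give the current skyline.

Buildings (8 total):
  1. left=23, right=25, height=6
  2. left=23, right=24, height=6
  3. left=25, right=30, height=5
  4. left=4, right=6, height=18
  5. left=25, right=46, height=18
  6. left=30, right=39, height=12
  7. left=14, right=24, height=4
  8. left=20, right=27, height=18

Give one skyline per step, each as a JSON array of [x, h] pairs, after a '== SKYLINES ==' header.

== SKYLINES ==
[[23,6],[25,0]]
[[23,6],[25,0]]
[[23,6],[25,5],[30,0]]
[[4,18],[6,0],[23,6],[25,5],[30,0]]
[[4,18],[6,0],[23,6],[25,18],[46,0]]
[[4,18],[6,0],[23,6],[25,18],[46,0]]
[[4,18],[6,0],[14,4],[23,6],[25,18],[46,0]]
[[4,18],[6,0],[14,4],[20,18],[46,0]]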